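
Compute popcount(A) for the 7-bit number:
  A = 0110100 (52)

0110100
1-bits at positions (from bit 0 = LSB): 2, 4, 5
Count = 3

Answer: 3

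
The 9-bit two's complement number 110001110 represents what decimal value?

MSB is 1, so the value is negative. Find the magnitude:
1. Invert bits:  001110001
2. Add 1:        001110010  = 114
3. Apply sign:   -114

Answer: -114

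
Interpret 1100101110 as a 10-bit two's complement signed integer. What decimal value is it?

MSB is 1, so the value is negative. Find the magnitude:
1. Invert bits:  0011010001
2. Add 1:        0011010010  = 210
3. Apply sign:   -210

Answer: -210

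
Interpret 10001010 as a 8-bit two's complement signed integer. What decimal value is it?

MSB is 1, so the value is negative. Find the magnitude:
1. Invert bits:  01110101
2. Add 1:        01110110  = 118
3. Apply sign:   -118

Answer: -118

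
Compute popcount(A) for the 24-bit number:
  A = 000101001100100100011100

000101001100100100011100
1-bits at positions (from bit 0 = LSB): 2, 3, 4, 8, 11, 14, 15, 18, 20
Count = 9

Answer: 9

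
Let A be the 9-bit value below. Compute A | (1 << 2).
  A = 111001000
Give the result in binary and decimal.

Mask = 1 << 2 = 000000100
Bit 2 of A is 0, so OR-ing with the mask flips it to 1.
  111001000
| 000000100
-----------
  111001100

Answer: 111001100 (460)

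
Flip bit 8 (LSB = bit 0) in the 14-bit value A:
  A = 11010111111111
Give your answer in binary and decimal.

Mask = 1 << 8 = 00000100000000
Bit 8 of A is 1; XOR with the mask flips it to 0.
  11010111111111
^ 00000100000000
----------------
  11010011111111

Answer: 11010011111111 (13567)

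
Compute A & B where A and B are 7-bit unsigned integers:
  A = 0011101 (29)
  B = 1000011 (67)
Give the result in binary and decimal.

Apply & to each column (1 only where both bits are 1):
  0011101
& 1000011
---------
  0000001

Answer: 0000001 (1)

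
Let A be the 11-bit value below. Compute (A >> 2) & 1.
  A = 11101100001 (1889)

Bit 2 is the 3rd from the right.
  11101100001
          ^
That bit is 0.

Answer: 0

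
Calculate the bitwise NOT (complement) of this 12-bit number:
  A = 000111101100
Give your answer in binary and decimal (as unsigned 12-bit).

Flip each bit (0->1, 1->0):
  000111101100
  111000010011

Answer: 111000010011 (3603)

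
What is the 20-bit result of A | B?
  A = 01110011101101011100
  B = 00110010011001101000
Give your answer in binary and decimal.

Apply | to each column (1 where either bit is 1):
  01110011101101011100
| 00110010011001101000
----------------------
  01110011111101111100

Answer: 01110011111101111100 (475004)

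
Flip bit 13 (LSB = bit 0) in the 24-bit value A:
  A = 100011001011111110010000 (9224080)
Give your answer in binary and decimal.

Mask = 1 << 13 = 000000000010000000000000
Bit 13 of A is 1; XOR with the mask flips it to 0.
  100011001011111110010000
^ 000000000010000000000000
--------------------------
  100011001001111110010000

Answer: 100011001001111110010000 (9215888)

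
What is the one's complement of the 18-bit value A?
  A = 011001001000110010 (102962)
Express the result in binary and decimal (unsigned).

Flip each bit (0->1, 1->0):
  011001001000110010
  100110110111001101

Answer: 100110110111001101 (159181)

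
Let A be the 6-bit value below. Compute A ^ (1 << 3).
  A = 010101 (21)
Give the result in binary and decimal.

Mask = 1 << 3 = 001000
Bit 3 of A is 0; XOR with the mask flips it to 1.
  010101
^ 001000
--------
  011101

Answer: 011101 (29)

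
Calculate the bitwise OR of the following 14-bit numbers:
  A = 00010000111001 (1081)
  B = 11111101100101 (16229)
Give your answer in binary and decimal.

Apply | to each column (1 where either bit is 1):
  00010000111001
| 11111101100101
----------------
  11111101111101

Answer: 11111101111101 (16253)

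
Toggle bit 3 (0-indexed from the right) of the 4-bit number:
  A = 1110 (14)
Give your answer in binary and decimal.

Mask = 1 << 3 = 1000
Bit 3 of A is 1; XOR with the mask flips it to 0.
  1110
^ 1000
------
  0110

Answer: 0110 (6)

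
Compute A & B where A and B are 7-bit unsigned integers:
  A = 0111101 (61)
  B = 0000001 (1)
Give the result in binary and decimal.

Apply & to each column (1 only where both bits are 1):
  0111101
& 0000001
---------
  0000001

Answer: 0000001 (1)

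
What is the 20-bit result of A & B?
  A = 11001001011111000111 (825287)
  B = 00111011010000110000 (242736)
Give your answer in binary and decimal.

Apply & to each column (1 only where both bits are 1):
  11001001011111000111
& 00111011010000110000
----------------------
  00001001010000000000

Answer: 00001001010000000000 (37888)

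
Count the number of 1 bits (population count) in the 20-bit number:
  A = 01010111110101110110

01010111110101110110
1-bits at positions (from bit 0 = LSB): 1, 2, 4, 5, 6, 8, 10, 11, 12, 13, 14, 16, 18
Count = 13

Answer: 13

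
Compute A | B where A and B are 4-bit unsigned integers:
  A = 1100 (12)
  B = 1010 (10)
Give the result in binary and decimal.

Apply | to each column (1 where either bit is 1):
  1100
| 1010
------
  1110

Answer: 1110 (14)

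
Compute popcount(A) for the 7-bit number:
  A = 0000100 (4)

0000100
1-bits at positions (from bit 0 = LSB): 2
Count = 1

Answer: 1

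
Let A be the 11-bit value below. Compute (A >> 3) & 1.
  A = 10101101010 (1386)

Bit 3 is the 4th from the right.
  10101101010
         ^
That bit is 1.

Answer: 1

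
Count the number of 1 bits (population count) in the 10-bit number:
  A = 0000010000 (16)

0000010000
1-bits at positions (from bit 0 = LSB): 4
Count = 1

Answer: 1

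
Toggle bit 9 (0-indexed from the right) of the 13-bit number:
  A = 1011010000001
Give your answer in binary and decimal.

Mask = 1 << 9 = 0001000000000
Bit 9 of A is 1; XOR with the mask flips it to 0.
  1011010000001
^ 0001000000000
---------------
  1010010000001

Answer: 1010010000001 (5249)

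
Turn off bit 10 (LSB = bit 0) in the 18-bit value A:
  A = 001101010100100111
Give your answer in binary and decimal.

Mask = ~(1 << 10) = 111111101111111111
Bit 10 of A is 1, so AND-ing with the mask clears it to 0.
  001101010100100111
& 111111101111111111
--------------------
  001101000100100111

Answer: 001101000100100111 (53543)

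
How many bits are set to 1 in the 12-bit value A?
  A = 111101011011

111101011011
1-bits at positions (from bit 0 = LSB): 0, 1, 3, 4, 6, 8, 9, 10, 11
Count = 9

Answer: 9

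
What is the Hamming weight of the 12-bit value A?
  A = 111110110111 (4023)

111110110111
1-bits at positions (from bit 0 = LSB): 0, 1, 2, 4, 5, 7, 8, 9, 10, 11
Count = 10

Answer: 10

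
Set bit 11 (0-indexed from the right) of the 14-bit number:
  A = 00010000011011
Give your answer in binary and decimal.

Mask = 1 << 11 = 00100000000000
Bit 11 of A is 0, so OR-ing with the mask flips it to 1.
  00010000011011
| 00100000000000
----------------
  00110000011011

Answer: 00110000011011 (3099)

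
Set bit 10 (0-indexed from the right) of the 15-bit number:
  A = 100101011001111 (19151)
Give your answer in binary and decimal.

Mask = 1 << 10 = 000010000000000
Bit 10 of A is 0, so OR-ing with the mask flips it to 1.
  100101011001111
| 000010000000000
-----------------
  100111011001111

Answer: 100111011001111 (20175)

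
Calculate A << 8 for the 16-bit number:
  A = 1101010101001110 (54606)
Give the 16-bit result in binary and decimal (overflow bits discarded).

Shift left by 8: drop the top 8 bit(s), append 8 zero(s) on the right.
  1101010101001110  ->  discard [11010101], keep [01001110], append 00000000
= 0100111000000000

Answer: 0100111000000000 (19968)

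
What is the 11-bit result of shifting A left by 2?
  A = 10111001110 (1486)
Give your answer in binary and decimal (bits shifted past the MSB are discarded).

Shift left by 2: drop the top 2 bit(s), append 2 zero(s) on the right.
  10111001110  ->  discard [10], keep [111001110], append 00
= 11100111000

Answer: 11100111000 (1848)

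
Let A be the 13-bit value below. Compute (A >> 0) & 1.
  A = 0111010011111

Bit 0 is the 1st from the right.
  0111010011111
              ^
That bit is 1.

Answer: 1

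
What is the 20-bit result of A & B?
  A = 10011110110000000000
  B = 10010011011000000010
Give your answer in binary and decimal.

Apply & to each column (1 only where both bits are 1):
  10011110110000000000
& 10010011011000000010
----------------------
  10010010010000000000

Answer: 10010010010000000000 (599040)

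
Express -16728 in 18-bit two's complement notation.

1. Binary of +16728:  000100000101011000
2. Invert bits:     111011111010100111
3. Add 1:           111011111010101000

Answer: 111011111010101000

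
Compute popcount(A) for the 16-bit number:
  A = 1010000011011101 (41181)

1010000011011101
1-bits at positions (from bit 0 = LSB): 0, 2, 3, 4, 6, 7, 13, 15
Count = 8

Answer: 8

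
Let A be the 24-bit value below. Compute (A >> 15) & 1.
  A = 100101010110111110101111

Bit 15 is the 16th from the right.
  100101010110111110101111
          ^
That bit is 0.

Answer: 0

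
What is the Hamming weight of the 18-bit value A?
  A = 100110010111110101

100110010111110101
1-bits at positions (from bit 0 = LSB): 0, 2, 4, 5, 6, 7, 8, 10, 13, 14, 17
Count = 11

Answer: 11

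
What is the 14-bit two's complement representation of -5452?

1. Binary of +5452:  01010101001100
2. Invert bits:     10101010110011
3. Add 1:           10101010110100

Answer: 10101010110100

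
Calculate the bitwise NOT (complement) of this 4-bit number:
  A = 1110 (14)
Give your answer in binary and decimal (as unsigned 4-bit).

Flip each bit (0->1, 1->0):
  1110
  0001

Answer: 0001 (1)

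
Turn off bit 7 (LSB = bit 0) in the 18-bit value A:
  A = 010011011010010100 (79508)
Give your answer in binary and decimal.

Mask = ~(1 << 7) = 111111111101111111
Bit 7 of A is 1, so AND-ing with the mask clears it to 0.
  010011011010010100
& 111111111101111111
--------------------
  010011011000010100

Answer: 010011011000010100 (79380)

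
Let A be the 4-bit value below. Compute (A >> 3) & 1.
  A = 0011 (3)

Bit 3 is the 4th from the right.
  0011
  ^
That bit is 0.

Answer: 0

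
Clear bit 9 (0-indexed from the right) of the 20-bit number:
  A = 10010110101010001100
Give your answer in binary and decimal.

Mask = ~(1 << 9) = 11111111110111111111
Bit 9 of A is 1, so AND-ing with the mask clears it to 0.
  10010110101010001100
& 11111111110111111111
----------------------
  10010110100010001100

Answer: 10010110100010001100 (616588)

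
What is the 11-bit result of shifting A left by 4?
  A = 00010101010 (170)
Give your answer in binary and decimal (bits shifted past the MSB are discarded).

Shift left by 4: drop the top 4 bit(s), append 4 zero(s) on the right.
  00010101010  ->  discard [0001], keep [0101010], append 0000
= 01010100000

Answer: 01010100000 (672)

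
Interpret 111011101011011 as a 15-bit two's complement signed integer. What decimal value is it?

MSB is 1, so the value is negative. Find the magnitude:
1. Invert bits:  000100010100100
2. Add 1:        000100010100101  = 2213
3. Apply sign:   -2213

Answer: -2213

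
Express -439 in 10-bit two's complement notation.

1. Binary of +439:  0110110111
2. Invert bits:     1001001000
3. Add 1:           1001001001

Answer: 1001001001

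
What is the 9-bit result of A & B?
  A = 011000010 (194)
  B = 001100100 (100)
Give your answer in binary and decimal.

Apply & to each column (1 only where both bits are 1):
  011000010
& 001100100
-----------
  001000000

Answer: 001000000 (64)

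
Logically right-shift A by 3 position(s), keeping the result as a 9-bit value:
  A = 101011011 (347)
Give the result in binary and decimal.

Logical shift right by 3: drop the bottom 3 bit(s), prepend 3 zero(s) on the left.
  101011011  ->  keep [101011], discard [011], prepend 000
= 000101011

Answer: 000101011 (43)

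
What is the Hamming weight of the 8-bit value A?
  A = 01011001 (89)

01011001
1-bits at positions (from bit 0 = LSB): 0, 3, 4, 6
Count = 4

Answer: 4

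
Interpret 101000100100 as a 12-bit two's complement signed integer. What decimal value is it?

MSB is 1, so the value is negative. Find the magnitude:
1. Invert bits:  010111011011
2. Add 1:        010111011100  = 1500
3. Apply sign:   -1500

Answer: -1500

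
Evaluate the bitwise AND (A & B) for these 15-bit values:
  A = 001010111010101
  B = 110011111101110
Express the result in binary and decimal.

Apply & to each column (1 only where both bits are 1):
  001010111010101
& 110011111101110
-----------------
  000010111000100

Answer: 000010111000100 (1476)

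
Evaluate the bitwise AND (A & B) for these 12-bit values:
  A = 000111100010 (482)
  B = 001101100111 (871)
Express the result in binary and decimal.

Apply & to each column (1 only where both bits are 1):
  000111100010
& 001101100111
--------------
  000101100010

Answer: 000101100010 (354)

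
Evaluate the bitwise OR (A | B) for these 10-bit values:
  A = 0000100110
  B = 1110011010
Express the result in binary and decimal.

Apply | to each column (1 where either bit is 1):
  0000100110
| 1110011010
------------
  1110111110

Answer: 1110111110 (958)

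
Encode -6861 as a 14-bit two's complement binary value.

1. Binary of +6861:  01101011001101
2. Invert bits:     10010100110010
3. Add 1:           10010100110011

Answer: 10010100110011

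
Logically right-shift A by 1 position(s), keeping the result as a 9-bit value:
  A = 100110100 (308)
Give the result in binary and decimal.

Logical shift right by 1: drop the bottom 1 bit(s), prepend 1 zero(s) on the left.
  100110100  ->  keep [10011010], discard [0], prepend 0
= 010011010

Answer: 010011010 (154)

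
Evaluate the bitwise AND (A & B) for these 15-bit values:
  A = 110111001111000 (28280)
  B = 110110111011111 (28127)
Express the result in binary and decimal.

Apply & to each column (1 only where both bits are 1):
  110111001111000
& 110110111011111
-----------------
  110110001011000

Answer: 110110001011000 (27736)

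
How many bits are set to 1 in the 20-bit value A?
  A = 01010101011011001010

01010101011011001010
1-bits at positions (from bit 0 = LSB): 1, 3, 6, 7, 9, 10, 12, 14, 16, 18
Count = 10

Answer: 10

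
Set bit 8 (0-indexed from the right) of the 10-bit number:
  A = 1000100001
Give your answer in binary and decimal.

Mask = 1 << 8 = 0100000000
Bit 8 of A is 0, so OR-ing with the mask flips it to 1.
  1000100001
| 0100000000
------------
  1100100001

Answer: 1100100001 (801)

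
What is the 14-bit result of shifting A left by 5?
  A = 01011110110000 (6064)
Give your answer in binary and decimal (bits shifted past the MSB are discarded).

Shift left by 5: drop the top 5 bit(s), append 5 zero(s) on the right.
  01011110110000  ->  discard [01011], keep [110110000], append 00000
= 11011000000000

Answer: 11011000000000 (13824)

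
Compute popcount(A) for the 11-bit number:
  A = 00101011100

00101011100
1-bits at positions (from bit 0 = LSB): 2, 3, 4, 6, 8
Count = 5

Answer: 5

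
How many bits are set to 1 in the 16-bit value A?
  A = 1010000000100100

1010000000100100
1-bits at positions (from bit 0 = LSB): 2, 5, 13, 15
Count = 4

Answer: 4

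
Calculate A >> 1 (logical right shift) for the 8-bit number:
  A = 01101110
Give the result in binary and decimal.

Logical shift right by 1: drop the bottom 1 bit(s), prepend 1 zero(s) on the left.
  01101110  ->  keep [0110111], discard [0], prepend 0
= 00110111

Answer: 00110111 (55)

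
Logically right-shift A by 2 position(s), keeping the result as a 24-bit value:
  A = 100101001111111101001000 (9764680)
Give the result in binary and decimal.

Logical shift right by 2: drop the bottom 2 bit(s), prepend 2 zero(s) on the left.
  100101001111111101001000  ->  keep [1001010011111111010010], discard [00], prepend 00
= 001001010011111111010010

Answer: 001001010011111111010010 (2441170)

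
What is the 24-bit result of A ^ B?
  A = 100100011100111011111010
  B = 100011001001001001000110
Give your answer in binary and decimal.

Apply ^ to each column (1 where bits differ):
  100100011100111011111010
^ 100011001001001001000110
--------------------------
  000111010101110010111100

Answer: 000111010101110010111100 (1924284)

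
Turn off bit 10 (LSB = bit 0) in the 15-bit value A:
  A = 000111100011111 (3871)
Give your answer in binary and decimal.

Mask = ~(1 << 10) = 111101111111111
Bit 10 of A is 1, so AND-ing with the mask clears it to 0.
  000111100011111
& 111101111111111
-----------------
  000101100011111

Answer: 000101100011111 (2847)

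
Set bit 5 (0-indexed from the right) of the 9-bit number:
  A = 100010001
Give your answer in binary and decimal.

Mask = 1 << 5 = 000100000
Bit 5 of A is 0, so OR-ing with the mask flips it to 1.
  100010001
| 000100000
-----------
  100110001

Answer: 100110001 (305)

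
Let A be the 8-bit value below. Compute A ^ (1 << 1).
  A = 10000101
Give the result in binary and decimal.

Mask = 1 << 1 = 00000010
Bit 1 of A is 0; XOR with the mask flips it to 1.
  10000101
^ 00000010
----------
  10000111

Answer: 10000111 (135)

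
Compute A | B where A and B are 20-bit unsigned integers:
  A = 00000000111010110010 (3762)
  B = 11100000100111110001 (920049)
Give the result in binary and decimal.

Apply | to each column (1 where either bit is 1):
  00000000111010110010
| 11100000100111110001
----------------------
  11100000111111110011

Answer: 11100000111111110011 (921587)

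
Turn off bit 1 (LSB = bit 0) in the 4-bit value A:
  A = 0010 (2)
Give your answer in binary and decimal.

Mask = ~(1 << 1) = 1101
Bit 1 of A is 1, so AND-ing with the mask clears it to 0.
  0010
& 1101
------
  0000

Answer: 0000 (0)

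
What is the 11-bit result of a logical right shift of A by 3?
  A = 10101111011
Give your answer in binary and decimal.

Logical shift right by 3: drop the bottom 3 bit(s), prepend 3 zero(s) on the left.
  10101111011  ->  keep [10101111], discard [011], prepend 000
= 00010101111

Answer: 00010101111 (175)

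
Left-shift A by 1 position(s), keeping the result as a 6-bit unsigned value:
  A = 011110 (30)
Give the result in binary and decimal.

Shift left by 1: drop the top 1 bit(s), append 1 zero(s) on the right.
  011110  ->  discard [0], keep [11110], append 0
= 111100

Answer: 111100 (60)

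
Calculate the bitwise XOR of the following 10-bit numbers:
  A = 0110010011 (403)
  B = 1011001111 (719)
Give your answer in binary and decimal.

Apply ^ to each column (1 where bits differ):
  0110010011
^ 1011001111
------------
  1101011100

Answer: 1101011100 (860)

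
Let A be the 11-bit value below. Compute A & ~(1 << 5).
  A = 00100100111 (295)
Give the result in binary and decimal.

Mask = ~(1 << 5) = 11111011111
Bit 5 of A is 1, so AND-ing with the mask clears it to 0.
  00100100111
& 11111011111
-------------
  00100000111

Answer: 00100000111 (263)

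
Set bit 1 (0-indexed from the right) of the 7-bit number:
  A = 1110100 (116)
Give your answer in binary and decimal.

Mask = 1 << 1 = 0000010
Bit 1 of A is 0, so OR-ing with the mask flips it to 1.
  1110100
| 0000010
---------
  1110110

Answer: 1110110 (118)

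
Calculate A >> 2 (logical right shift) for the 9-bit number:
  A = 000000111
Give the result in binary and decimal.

Logical shift right by 2: drop the bottom 2 bit(s), prepend 2 zero(s) on the left.
  000000111  ->  keep [0000001], discard [11], prepend 00
= 000000001

Answer: 000000001 (1)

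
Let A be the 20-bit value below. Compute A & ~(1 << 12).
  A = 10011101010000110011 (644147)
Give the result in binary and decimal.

Mask = ~(1 << 12) = 11111110111111111111
Bit 12 of A is 1, so AND-ing with the mask clears it to 0.
  10011101010000110011
& 11111110111111111111
----------------------
  10011100010000110011

Answer: 10011100010000110011 (640051)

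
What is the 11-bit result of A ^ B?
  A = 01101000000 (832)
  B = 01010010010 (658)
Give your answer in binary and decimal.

Apply ^ to each column (1 where bits differ):
  01101000000
^ 01010010010
-------------
  00111010010

Answer: 00111010010 (466)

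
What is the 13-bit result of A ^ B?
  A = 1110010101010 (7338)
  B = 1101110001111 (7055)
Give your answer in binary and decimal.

Apply ^ to each column (1 where bits differ):
  1110010101010
^ 1101110001111
---------------
  0011100100101

Answer: 0011100100101 (1829)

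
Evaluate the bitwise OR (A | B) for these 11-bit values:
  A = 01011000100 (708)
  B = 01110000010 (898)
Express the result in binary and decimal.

Apply | to each column (1 where either bit is 1):
  01011000100
| 01110000010
-------------
  01111000110

Answer: 01111000110 (966)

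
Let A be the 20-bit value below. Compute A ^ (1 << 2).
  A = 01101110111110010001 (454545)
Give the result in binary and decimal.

Mask = 1 << 2 = 00000000000000000100
Bit 2 of A is 0; XOR with the mask flips it to 1.
  01101110111110010001
^ 00000000000000000100
----------------------
  01101110111110010101

Answer: 01101110111110010101 (454549)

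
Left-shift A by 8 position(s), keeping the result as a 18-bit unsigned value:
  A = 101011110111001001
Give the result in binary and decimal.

Shift left by 8: drop the top 8 bit(s), append 8 zero(s) on the right.
  101011110111001001  ->  discard [10101111], keep [0111001001], append 00000000
= 011100100100000000

Answer: 011100100100000000 (116992)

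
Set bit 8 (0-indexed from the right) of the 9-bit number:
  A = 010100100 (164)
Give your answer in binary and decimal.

Mask = 1 << 8 = 100000000
Bit 8 of A is 0, so OR-ing with the mask flips it to 1.
  010100100
| 100000000
-----------
  110100100

Answer: 110100100 (420)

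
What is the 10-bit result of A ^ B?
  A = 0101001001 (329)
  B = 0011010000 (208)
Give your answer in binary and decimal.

Apply ^ to each column (1 where bits differ):
  0101001001
^ 0011010000
------------
  0110011001

Answer: 0110011001 (409)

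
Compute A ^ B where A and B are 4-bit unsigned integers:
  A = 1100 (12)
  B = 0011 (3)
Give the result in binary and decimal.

Apply ^ to each column (1 where bits differ):
  1100
^ 0011
------
  1111

Answer: 1111 (15)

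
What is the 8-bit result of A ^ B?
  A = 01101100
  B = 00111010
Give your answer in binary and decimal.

Apply ^ to each column (1 where bits differ):
  01101100
^ 00111010
----------
  01010110

Answer: 01010110 (86)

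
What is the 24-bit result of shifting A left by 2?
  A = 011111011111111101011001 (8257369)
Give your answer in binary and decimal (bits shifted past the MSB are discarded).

Shift left by 2: drop the top 2 bit(s), append 2 zero(s) on the right.
  011111011111111101011001  ->  discard [01], keep [1111011111111101011001], append 00
= 111101111111110101100100

Answer: 111101111111110101100100 (16252260)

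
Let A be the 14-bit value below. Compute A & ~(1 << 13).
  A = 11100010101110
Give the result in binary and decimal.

Mask = ~(1 << 13) = 01111111111111
Bit 13 of A is 1, so AND-ing with the mask clears it to 0.
  11100010101110
& 01111111111111
----------------
  01100010101110

Answer: 01100010101110 (6318)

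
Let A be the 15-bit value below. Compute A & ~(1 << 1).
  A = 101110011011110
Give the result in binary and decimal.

Mask = ~(1 << 1) = 111111111111101
Bit 1 of A is 1, so AND-ing with the mask clears it to 0.
  101110011011110
& 111111111111101
-----------------
  101110011011100

Answer: 101110011011100 (23772)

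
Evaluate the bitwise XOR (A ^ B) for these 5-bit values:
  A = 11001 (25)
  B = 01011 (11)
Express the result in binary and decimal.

Apply ^ to each column (1 where bits differ):
  11001
^ 01011
-------
  10010

Answer: 10010 (18)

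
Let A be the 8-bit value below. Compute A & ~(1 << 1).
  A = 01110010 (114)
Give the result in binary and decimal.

Mask = ~(1 << 1) = 11111101
Bit 1 of A is 1, so AND-ing with the mask clears it to 0.
  01110010
& 11111101
----------
  01110000

Answer: 01110000 (112)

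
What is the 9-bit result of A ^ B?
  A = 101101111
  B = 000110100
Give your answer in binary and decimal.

Apply ^ to each column (1 where bits differ):
  101101111
^ 000110100
-----------
  101011011

Answer: 101011011 (347)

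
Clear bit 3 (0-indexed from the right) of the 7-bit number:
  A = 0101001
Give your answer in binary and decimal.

Mask = ~(1 << 3) = 1110111
Bit 3 of A is 1, so AND-ing with the mask clears it to 0.
  0101001
& 1110111
---------
  0100001

Answer: 0100001 (33)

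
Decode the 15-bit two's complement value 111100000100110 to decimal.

MSB is 1, so the value is negative. Find the magnitude:
1. Invert bits:  000011111011001
2. Add 1:        000011111011010  = 2010
3. Apply sign:   -2010

Answer: -2010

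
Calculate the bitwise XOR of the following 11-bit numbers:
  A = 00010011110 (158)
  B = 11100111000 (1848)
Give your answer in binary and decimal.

Apply ^ to each column (1 where bits differ):
  00010011110
^ 11100111000
-------------
  11110100110

Answer: 11110100110 (1958)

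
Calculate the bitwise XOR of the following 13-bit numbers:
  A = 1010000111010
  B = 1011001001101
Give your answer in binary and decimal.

Apply ^ to each column (1 where bits differ):
  1010000111010
^ 1011001001101
---------------
  0001001110111

Answer: 0001001110111 (631)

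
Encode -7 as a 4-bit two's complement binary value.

1. Binary of +7:  0111
2. Invert bits:     1000
3. Add 1:           1001

Answer: 1001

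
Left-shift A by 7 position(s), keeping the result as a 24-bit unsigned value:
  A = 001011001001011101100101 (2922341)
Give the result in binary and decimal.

Shift left by 7: drop the top 7 bit(s), append 7 zero(s) on the right.
  001011001001011101100101  ->  discard [0010110], keep [01001011101100101], append 0000000
= 010010111011001010000000

Answer: 010010111011001010000000 (4960896)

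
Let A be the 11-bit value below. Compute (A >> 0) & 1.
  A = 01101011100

Bit 0 is the 1st from the right.
  01101011100
            ^
That bit is 0.

Answer: 0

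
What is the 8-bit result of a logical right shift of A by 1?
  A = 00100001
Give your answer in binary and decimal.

Logical shift right by 1: drop the bottom 1 bit(s), prepend 1 zero(s) on the left.
  00100001  ->  keep [0010000], discard [1], prepend 0
= 00010000

Answer: 00010000 (16)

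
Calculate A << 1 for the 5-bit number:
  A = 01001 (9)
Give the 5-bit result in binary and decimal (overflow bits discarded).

Shift left by 1: drop the top 1 bit(s), append 1 zero(s) on the right.
  01001  ->  discard [0], keep [1001], append 0
= 10010

Answer: 10010 (18)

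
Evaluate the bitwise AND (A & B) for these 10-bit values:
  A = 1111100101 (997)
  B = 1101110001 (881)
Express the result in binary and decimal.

Apply & to each column (1 only where both bits are 1):
  1111100101
& 1101110001
------------
  1101100001

Answer: 1101100001 (865)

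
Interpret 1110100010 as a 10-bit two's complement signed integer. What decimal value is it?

MSB is 1, so the value is negative. Find the magnitude:
1. Invert bits:  0001011101
2. Add 1:        0001011110  = 94
3. Apply sign:   -94

Answer: -94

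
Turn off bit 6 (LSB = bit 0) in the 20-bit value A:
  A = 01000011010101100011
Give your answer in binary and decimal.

Mask = ~(1 << 6) = 11111111111110111111
Bit 6 of A is 1, so AND-ing with the mask clears it to 0.
  01000011010101100011
& 11111111111110111111
----------------------
  01000011010100100011

Answer: 01000011010100100011 (275747)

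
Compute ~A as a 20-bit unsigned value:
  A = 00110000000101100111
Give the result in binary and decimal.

Flip each bit (0->1, 1->0):
  00110000000101100111
  11001111111010011000

Answer: 11001111111010011000 (851608)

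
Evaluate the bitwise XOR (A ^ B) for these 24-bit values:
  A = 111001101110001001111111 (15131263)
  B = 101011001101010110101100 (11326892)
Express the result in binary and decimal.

Apply ^ to each column (1 where bits differ):
  111001101110001001111111
^ 101011001101010110101100
--------------------------
  010010100011011111010011

Answer: 010010100011011111010011 (4863955)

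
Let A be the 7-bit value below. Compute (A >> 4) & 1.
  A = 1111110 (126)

Bit 4 is the 5th from the right.
  1111110
    ^
That bit is 1.

Answer: 1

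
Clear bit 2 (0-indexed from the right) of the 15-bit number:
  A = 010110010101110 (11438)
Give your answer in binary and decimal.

Mask = ~(1 << 2) = 111111111111011
Bit 2 of A is 1, so AND-ing with the mask clears it to 0.
  010110010101110
& 111111111111011
-----------------
  010110010101010

Answer: 010110010101010 (11434)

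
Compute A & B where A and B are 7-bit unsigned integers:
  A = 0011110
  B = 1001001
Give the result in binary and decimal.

Apply & to each column (1 only where both bits are 1):
  0011110
& 1001001
---------
  0001000

Answer: 0001000 (8)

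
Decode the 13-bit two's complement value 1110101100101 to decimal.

MSB is 1, so the value is negative. Find the magnitude:
1. Invert bits:  0001010011010
2. Add 1:        0001010011011  = 667
3. Apply sign:   -667

Answer: -667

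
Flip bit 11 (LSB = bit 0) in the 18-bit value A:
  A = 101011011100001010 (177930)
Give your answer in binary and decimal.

Mask = 1 << 11 = 000000100000000000
Bit 11 of A is 0; XOR with the mask flips it to 1.
  101011011100001010
^ 000000100000000000
--------------------
  101011111100001010

Answer: 101011111100001010 (179978)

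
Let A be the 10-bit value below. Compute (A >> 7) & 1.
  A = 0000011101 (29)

Bit 7 is the 8th from the right.
  0000011101
    ^
That bit is 0.

Answer: 0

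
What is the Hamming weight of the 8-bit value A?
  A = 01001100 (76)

01001100
1-bits at positions (from bit 0 = LSB): 2, 3, 6
Count = 3

Answer: 3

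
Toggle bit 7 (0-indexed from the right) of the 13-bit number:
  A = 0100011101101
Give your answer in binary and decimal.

Mask = 1 << 7 = 0000010000000
Bit 7 of A is 1; XOR with the mask flips it to 0.
  0100011101101
^ 0000010000000
---------------
  0100001101101

Answer: 0100001101101 (2157)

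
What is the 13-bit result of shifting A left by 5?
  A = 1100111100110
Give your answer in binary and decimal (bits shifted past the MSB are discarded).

Shift left by 5: drop the top 5 bit(s), append 5 zero(s) on the right.
  1100111100110  ->  discard [11001], keep [11100110], append 00000
= 1110011000000

Answer: 1110011000000 (7360)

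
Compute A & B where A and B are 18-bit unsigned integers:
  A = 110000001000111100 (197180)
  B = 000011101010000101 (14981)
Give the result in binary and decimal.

Apply & to each column (1 only where both bits are 1):
  110000001000111100
& 000011101010000101
--------------------
  000000001000000100

Answer: 000000001000000100 (516)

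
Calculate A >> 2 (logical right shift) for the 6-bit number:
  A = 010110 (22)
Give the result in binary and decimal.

Logical shift right by 2: drop the bottom 2 bit(s), prepend 2 zero(s) on the left.
  010110  ->  keep [0101], discard [10], prepend 00
= 000101

Answer: 000101 (5)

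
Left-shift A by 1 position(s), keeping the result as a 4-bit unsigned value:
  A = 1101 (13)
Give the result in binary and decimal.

Shift left by 1: drop the top 1 bit(s), append 1 zero(s) on the right.
  1101  ->  discard [1], keep [101], append 0
= 1010

Answer: 1010 (10)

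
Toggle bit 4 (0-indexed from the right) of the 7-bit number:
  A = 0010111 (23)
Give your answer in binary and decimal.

Mask = 1 << 4 = 0010000
Bit 4 of A is 1; XOR with the mask flips it to 0.
  0010111
^ 0010000
---------
  0000111

Answer: 0000111 (7)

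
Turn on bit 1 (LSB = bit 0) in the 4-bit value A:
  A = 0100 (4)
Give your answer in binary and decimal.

Mask = 1 << 1 = 0010
Bit 1 of A is 0, so OR-ing with the mask flips it to 1.
  0100
| 0010
------
  0110

Answer: 0110 (6)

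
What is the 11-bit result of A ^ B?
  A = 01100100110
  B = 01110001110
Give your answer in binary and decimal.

Apply ^ to each column (1 where bits differ):
  01100100110
^ 01110001110
-------------
  00010101000

Answer: 00010101000 (168)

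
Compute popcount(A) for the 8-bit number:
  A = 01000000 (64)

01000000
1-bits at positions (from bit 0 = LSB): 6
Count = 1

Answer: 1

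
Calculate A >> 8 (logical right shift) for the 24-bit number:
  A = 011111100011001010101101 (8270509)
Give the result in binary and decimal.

Logical shift right by 8: drop the bottom 8 bit(s), prepend 8 zero(s) on the left.
  011111100011001010101101  ->  keep [0111111000110010], discard [10101101], prepend 00000000
= 000000000111111000110010

Answer: 000000000111111000110010 (32306)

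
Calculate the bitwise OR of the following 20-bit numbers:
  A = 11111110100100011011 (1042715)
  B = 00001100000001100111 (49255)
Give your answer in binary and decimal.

Apply | to each column (1 where either bit is 1):
  11111110100100011011
| 00001100000001100111
----------------------
  11111110100101111111

Answer: 11111110100101111111 (1042815)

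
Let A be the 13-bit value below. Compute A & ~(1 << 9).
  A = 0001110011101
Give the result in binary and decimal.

Mask = ~(1 << 9) = 1110111111111
Bit 9 of A is 1, so AND-ing with the mask clears it to 0.
  0001110011101
& 1110111111111
---------------
  0000110011101

Answer: 0000110011101 (413)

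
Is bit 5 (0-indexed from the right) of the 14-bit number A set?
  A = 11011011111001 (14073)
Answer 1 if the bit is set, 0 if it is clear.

Bit 5 is the 6th from the right.
  11011011111001
          ^
That bit is 1.

Answer: 1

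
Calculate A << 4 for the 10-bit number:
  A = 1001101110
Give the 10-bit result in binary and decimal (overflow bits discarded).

Shift left by 4: drop the top 4 bit(s), append 4 zero(s) on the right.
  1001101110  ->  discard [1001], keep [101110], append 0000
= 1011100000

Answer: 1011100000 (736)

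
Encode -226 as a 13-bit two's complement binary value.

1. Binary of +226:  0000011100010
2. Invert bits:     1111100011101
3. Add 1:           1111100011110

Answer: 1111100011110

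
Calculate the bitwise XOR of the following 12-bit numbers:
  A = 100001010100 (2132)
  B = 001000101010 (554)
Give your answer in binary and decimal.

Apply ^ to each column (1 where bits differ):
  100001010100
^ 001000101010
--------------
  101001111110

Answer: 101001111110 (2686)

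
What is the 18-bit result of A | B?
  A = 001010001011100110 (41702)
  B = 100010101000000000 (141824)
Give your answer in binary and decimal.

Apply | to each column (1 where either bit is 1):
  001010001011100110
| 100010101000000000
--------------------
  101010101011100110

Answer: 101010101011100110 (174822)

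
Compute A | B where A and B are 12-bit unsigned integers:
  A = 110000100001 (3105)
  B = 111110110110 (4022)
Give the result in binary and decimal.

Apply | to each column (1 where either bit is 1):
  110000100001
| 111110110110
--------------
  111110110111

Answer: 111110110111 (4023)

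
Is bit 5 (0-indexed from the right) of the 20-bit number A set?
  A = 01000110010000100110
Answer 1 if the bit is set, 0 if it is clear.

Bit 5 is the 6th from the right.
  01000110010000100110
                ^
That bit is 1.

Answer: 1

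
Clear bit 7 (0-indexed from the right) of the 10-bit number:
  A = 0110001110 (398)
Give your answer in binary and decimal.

Mask = ~(1 << 7) = 1101111111
Bit 7 of A is 1, so AND-ing with the mask clears it to 0.
  0110001110
& 1101111111
------------
  0100001110

Answer: 0100001110 (270)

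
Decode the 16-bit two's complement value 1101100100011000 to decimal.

MSB is 1, so the value is negative. Find the magnitude:
1. Invert bits:  0010011011100111
2. Add 1:        0010011011101000  = 9960
3. Apply sign:   -9960

Answer: -9960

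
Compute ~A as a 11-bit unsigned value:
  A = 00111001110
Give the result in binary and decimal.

Flip each bit (0->1, 1->0):
  00111001110
  11000110001

Answer: 11000110001 (1585)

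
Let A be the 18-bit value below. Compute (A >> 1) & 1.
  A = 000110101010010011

Bit 1 is the 2nd from the right.
  000110101010010011
                  ^
That bit is 1.

Answer: 1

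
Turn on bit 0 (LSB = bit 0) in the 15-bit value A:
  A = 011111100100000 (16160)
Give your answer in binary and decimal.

Mask = 1 << 0 = 000000000000001
Bit 0 of A is 0, so OR-ing with the mask flips it to 1.
  011111100100000
| 000000000000001
-----------------
  011111100100001

Answer: 011111100100001 (16161)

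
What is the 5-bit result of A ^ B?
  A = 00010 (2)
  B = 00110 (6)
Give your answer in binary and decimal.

Apply ^ to each column (1 where bits differ):
  00010
^ 00110
-------
  00100

Answer: 00100 (4)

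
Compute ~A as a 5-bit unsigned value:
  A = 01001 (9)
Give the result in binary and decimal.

Flip each bit (0->1, 1->0):
  01001
  10110

Answer: 10110 (22)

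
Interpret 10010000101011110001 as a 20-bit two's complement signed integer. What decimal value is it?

MSB is 1, so the value is negative. Find the magnitude:
1. Invert bits:  01101111010100001110
2. Add 1:        01101111010100001111  = 455951
3. Apply sign:   -455951

Answer: -455951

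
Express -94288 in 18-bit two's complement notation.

1. Binary of +94288:  010111000001010000
2. Invert bits:     101000111110101111
3. Add 1:           101000111110110000

Answer: 101000111110110000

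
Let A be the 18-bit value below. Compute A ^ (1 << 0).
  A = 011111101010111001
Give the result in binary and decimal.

Mask = 1 << 0 = 000000000000000001
Bit 0 of A is 1; XOR with the mask flips it to 0.
  011111101010111001
^ 000000000000000001
--------------------
  011111101010111000

Answer: 011111101010111000 (129720)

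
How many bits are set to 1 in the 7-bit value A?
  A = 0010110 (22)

0010110
1-bits at positions (from bit 0 = LSB): 1, 2, 4
Count = 3

Answer: 3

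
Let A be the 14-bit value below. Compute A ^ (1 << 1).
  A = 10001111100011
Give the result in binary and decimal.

Mask = 1 << 1 = 00000000000010
Bit 1 of A is 1; XOR with the mask flips it to 0.
  10001111100011
^ 00000000000010
----------------
  10001111100001

Answer: 10001111100001 (9185)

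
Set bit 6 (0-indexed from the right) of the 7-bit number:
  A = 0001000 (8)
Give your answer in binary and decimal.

Mask = 1 << 6 = 1000000
Bit 6 of A is 0, so OR-ing with the mask flips it to 1.
  0001000
| 1000000
---------
  1001000

Answer: 1001000 (72)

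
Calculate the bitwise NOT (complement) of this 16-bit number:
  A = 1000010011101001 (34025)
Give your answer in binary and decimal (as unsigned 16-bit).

Flip each bit (0->1, 1->0):
  1000010011101001
  0111101100010110

Answer: 0111101100010110 (31510)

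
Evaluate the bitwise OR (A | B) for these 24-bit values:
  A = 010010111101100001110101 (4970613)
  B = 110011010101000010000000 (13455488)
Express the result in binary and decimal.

Apply | to each column (1 where either bit is 1):
  010010111101100001110101
| 110011010101000010000000
--------------------------
  110011111101100011110101

Answer: 110011111101100011110101 (13621493)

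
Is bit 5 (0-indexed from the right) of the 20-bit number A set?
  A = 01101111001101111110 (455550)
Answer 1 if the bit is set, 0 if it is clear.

Bit 5 is the 6th from the right.
  01101111001101111110
                ^
That bit is 1.

Answer: 1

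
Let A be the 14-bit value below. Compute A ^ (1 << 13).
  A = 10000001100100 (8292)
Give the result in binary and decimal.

Mask = 1 << 13 = 10000000000000
Bit 13 of A is 1; XOR with the mask flips it to 0.
  10000001100100
^ 10000000000000
----------------
  00000001100100

Answer: 00000001100100 (100)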